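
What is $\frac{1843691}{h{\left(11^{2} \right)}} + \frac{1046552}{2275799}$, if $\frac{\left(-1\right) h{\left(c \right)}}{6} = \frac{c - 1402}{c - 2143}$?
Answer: $- \frac{1414006894561621}{2915298519} \approx -4.8503 \cdot 10^{5}$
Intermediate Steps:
$h{\left(c \right)} = - \frac{6 \left(-1402 + c\right)}{-2143 + c}$ ($h{\left(c \right)} = - 6 \frac{c - 1402}{c - 2143} = - 6 \frac{-1402 + c}{-2143 + c} = - \frac{6 \left(-1402 + c\right)}{-2143 + c}$)
$\frac{1843691}{h{\left(11^{2} \right)}} + \frac{1046552}{2275799} = \frac{1843691}{6 \frac{1}{-2143 + 11^{2}} \left(1402 - 11^{2}\right)} + \frac{1046552}{2275799} = \frac{1843691}{6 \frac{1}{-2143 + 121} \left(1402 - 121\right)} + 1046552 \cdot \frac{1}{2275799} = \frac{1843691}{6 \frac{1}{-2022} \left(1402 - 121\right)} + \frac{1046552}{2275799} = \frac{1843691}{6 \left(- \frac{1}{2022}\right) 1281} + \frac{1046552}{2275799} = \frac{1843691}{- \frac{1281}{337}} + \frac{1046552}{2275799} = 1843691 \left(- \frac{337}{1281}\right) + \frac{1046552}{2275799} = - \frac{621323867}{1281} + \frac{1046552}{2275799} = - \frac{1414006894561621}{2915298519}$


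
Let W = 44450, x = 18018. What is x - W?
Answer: -26432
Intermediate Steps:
x - W = 18018 - 1*44450 = 18018 - 44450 = -26432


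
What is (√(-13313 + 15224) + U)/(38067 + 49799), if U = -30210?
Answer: -15105/43933 + 7*√39/87866 ≈ -0.34332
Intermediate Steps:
(√(-13313 + 15224) + U)/(38067 + 49799) = (√(-13313 + 15224) - 30210)/(38067 + 49799) = (√1911 - 30210)/87866 = (7*√39 - 30210)*(1/87866) = (-30210 + 7*√39)*(1/87866) = -15105/43933 + 7*√39/87866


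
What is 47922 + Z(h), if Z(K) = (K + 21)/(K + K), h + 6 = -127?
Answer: 910526/19 ≈ 47922.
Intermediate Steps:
h = -133 (h = -6 - 127 = -133)
Z(K) = (21 + K)/(2*K) (Z(K) = (21 + K)/((2*K)) = (21 + K)*(1/(2*K)) = (21 + K)/(2*K))
47922 + Z(h) = 47922 + (½)*(21 - 133)/(-133) = 47922 + (½)*(-1/133)*(-112) = 47922 + 8/19 = 910526/19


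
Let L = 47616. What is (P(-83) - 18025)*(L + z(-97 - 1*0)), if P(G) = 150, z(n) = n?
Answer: -849402125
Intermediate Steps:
(P(-83) - 18025)*(L + z(-97 - 1*0)) = (150 - 18025)*(47616 + (-97 - 1*0)) = -17875*(47616 + (-97 + 0)) = -17875*(47616 - 97) = -17875*47519 = -849402125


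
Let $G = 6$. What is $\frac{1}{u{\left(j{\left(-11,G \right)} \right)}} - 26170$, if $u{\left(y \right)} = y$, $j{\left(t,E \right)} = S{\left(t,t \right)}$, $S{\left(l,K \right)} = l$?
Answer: $- \frac{287871}{11} \approx -26170.0$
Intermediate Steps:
$j{\left(t,E \right)} = t$
$\frac{1}{u{\left(j{\left(-11,G \right)} \right)}} - 26170 = \frac{1}{-11} - 26170 = - \frac{1}{11} - 26170 = - \frac{287871}{11}$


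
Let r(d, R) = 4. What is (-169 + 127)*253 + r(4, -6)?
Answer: -10622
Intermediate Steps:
(-169 + 127)*253 + r(4, -6) = (-169 + 127)*253 + 4 = -42*253 + 4 = -10626 + 4 = -10622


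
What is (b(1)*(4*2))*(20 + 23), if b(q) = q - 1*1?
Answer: 0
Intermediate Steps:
b(q) = -1 + q (b(q) = q - 1 = -1 + q)
(b(1)*(4*2))*(20 + 23) = ((-1 + 1)*(4*2))*(20 + 23) = (0*8)*43 = 0*43 = 0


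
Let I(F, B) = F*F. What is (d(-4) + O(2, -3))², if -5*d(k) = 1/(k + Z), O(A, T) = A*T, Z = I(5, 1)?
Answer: 398161/11025 ≈ 36.114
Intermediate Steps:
I(F, B) = F²
Z = 25 (Z = 5² = 25)
d(k) = -1/(5*(25 + k)) (d(k) = -1/(5*(k + 25)) = -1/(5*(25 + k)))
(d(-4) + O(2, -3))² = (-1/(125 + 5*(-4)) + 2*(-3))² = (-1/(125 - 20) - 6)² = (-1/105 - 6)² = (-631/105)² = 398161/11025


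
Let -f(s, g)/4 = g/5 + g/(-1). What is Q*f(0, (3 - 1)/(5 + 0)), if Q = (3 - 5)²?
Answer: 128/25 ≈ 5.1200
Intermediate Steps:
Q = 4 (Q = (-2)² = 4)
f(s, g) = 16*g/5 (f(s, g) = -4*(g/5 + g/(-1)) = -4*(g*(⅕) + g*(-1)) = -4*(g/5 - g) = -(-16)*g/5 = 16*g/5)
Q*f(0, (3 - 1)/(5 + 0)) = 4*(16*((3 - 1)/(5 + 0))/5) = 4*(16*(2/5)/5) = 4*(16*(2*(⅕))/5) = 4*((16/5)*(⅖)) = 4*(32/25) = 128/25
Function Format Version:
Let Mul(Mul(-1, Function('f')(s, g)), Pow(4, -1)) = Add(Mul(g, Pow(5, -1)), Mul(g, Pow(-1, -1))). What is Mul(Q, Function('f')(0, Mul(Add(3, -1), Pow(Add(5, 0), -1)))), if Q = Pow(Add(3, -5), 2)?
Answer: Rational(128, 25) ≈ 5.1200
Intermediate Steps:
Q = 4 (Q = Pow(-2, 2) = 4)
Function('f')(s, g) = Mul(Rational(16, 5), g) (Function('f')(s, g) = Mul(-4, Add(Mul(g, Pow(5, -1)), Mul(g, Pow(-1, -1)))) = Mul(-4, Add(Mul(g, Rational(1, 5)), Mul(g, -1))) = Mul(-4, Add(Mul(Rational(1, 5), g), Mul(-1, g))) = Mul(-4, Mul(Rational(-4, 5), g)) = Mul(Rational(16, 5), g))
Mul(Q, Function('f')(0, Mul(Add(3, -1), Pow(Add(5, 0), -1)))) = Mul(4, Mul(Rational(16, 5), Mul(Add(3, -1), Pow(Add(5, 0), -1)))) = Mul(4, Mul(Rational(16, 5), Mul(2, Pow(5, -1)))) = Mul(4, Mul(Rational(16, 5), Mul(2, Rational(1, 5)))) = Mul(4, Mul(Rational(16, 5), Rational(2, 5))) = Mul(4, Rational(32, 25)) = Rational(128, 25)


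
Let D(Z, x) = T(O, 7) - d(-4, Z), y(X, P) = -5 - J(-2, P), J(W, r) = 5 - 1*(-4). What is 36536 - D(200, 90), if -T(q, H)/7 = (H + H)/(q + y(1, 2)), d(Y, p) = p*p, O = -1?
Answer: 1147942/15 ≈ 76530.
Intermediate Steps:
J(W, r) = 9 (J(W, r) = 5 + 4 = 9)
d(Y, p) = p²
y(X, P) = -14 (y(X, P) = -5 - 1*9 = -5 - 9 = -14)
T(q, H) = -14*H/(-14 + q) (T(q, H) = -7*(H + H)/(q - 14) = -7*2*H/(-14 + q) = -14*H/(-14 + q))
D(Z, x) = 98/15 - Z² (D(Z, x) = -14*7/(-14 - 1) - Z² = -14*7/(-15) - Z² = -14*7*(-1/15) - Z² = 98/15 - Z²)
36536 - D(200, 90) = 36536 - (98/15 - 1*200²) = 36536 - (98/15 - 1*40000) = 36536 - (98/15 - 40000) = 36536 - 1*(-599902/15) = 36536 + 599902/15 = 1147942/15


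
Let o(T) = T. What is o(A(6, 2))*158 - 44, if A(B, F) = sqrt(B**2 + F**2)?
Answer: -44 + 316*sqrt(10) ≈ 955.28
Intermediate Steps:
o(A(6, 2))*158 - 44 = sqrt(6**2 + 2**2)*158 - 44 = sqrt(36 + 4)*158 - 44 = sqrt(40)*158 - 44 = (2*sqrt(10))*158 - 44 = 316*sqrt(10) - 44 = -44 + 316*sqrt(10)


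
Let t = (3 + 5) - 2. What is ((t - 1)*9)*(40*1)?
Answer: 1800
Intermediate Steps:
t = 6 (t = 8 - 2 = 6)
((t - 1)*9)*(40*1) = ((6 - 1)*9)*(40*1) = (5*9)*40 = 45*40 = 1800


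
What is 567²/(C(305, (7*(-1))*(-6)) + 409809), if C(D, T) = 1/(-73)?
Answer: 23468697/29916056 ≈ 0.78448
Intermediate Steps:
C(D, T) = -1/73
567²/(C(305, (7*(-1))*(-6)) + 409809) = 567²/(-1/73 + 409809) = 321489/(29916056/73) = 321489*(73/29916056) = 23468697/29916056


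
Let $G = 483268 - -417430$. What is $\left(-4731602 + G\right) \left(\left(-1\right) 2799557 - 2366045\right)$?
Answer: $19788925364208$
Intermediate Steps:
$G = 900698$ ($G = 483268 + 417430 = 900698$)
$\left(-4731602 + G\right) \left(\left(-1\right) 2799557 - 2366045\right) = \left(-4731602 + 900698\right) \left(\left(-1\right) 2799557 - 2366045\right) = - 3830904 \left(-2799557 - 2366045\right) = \left(-3830904\right) \left(-5165602\right) = 19788925364208$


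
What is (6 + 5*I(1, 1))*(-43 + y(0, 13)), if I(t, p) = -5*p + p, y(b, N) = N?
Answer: 420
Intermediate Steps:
I(t, p) = -4*p
(6 + 5*I(1, 1))*(-43 + y(0, 13)) = (6 + 5*(-4*1))*(-43 + 13) = (6 + 5*(-4))*(-30) = (6 - 20)*(-30) = -14*(-30) = 420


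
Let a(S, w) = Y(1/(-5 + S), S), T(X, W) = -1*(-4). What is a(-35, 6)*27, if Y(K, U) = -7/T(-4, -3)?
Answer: -189/4 ≈ -47.250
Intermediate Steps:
T(X, W) = 4
Y(K, U) = -7/4
a(S, w) = -7/4
a(-35, 6)*27 = -7/4*27 = -189/4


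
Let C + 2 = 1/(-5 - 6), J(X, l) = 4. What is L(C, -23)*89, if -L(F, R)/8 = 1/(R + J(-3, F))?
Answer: 712/19 ≈ 37.474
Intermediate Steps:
C = -23/11 (C = -2 + 1/(-5 - 6) = -2 + 1/(-11) = -2 - 1/11 = -23/11 ≈ -2.0909)
L(F, R) = -8/(4 + R) (L(F, R) = -8/(R + 4) = -8/(4 + R))
L(C, -23)*89 = -8/(4 - 23)*89 = -8/(-19)*89 = -8*(-1/19)*89 = (8/19)*89 = 712/19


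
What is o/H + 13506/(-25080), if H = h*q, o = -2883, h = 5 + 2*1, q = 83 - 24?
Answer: -12980603/1726340 ≈ -7.5191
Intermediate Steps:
q = 59
h = 7 (h = 5 + 2 = 7)
H = 413 (H = 7*59 = 413)
o/H + 13506/(-25080) = -2883/413 + 13506/(-25080) = -2883*1/413 + 13506*(-1/25080) = -2883/413 - 2251/4180 = -12980603/1726340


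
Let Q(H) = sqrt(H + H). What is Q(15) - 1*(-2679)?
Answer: 2679 + sqrt(30) ≈ 2684.5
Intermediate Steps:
Q(H) = sqrt(2)*sqrt(H) (Q(H) = sqrt(2*H) = sqrt(2)*sqrt(H))
Q(15) - 1*(-2679) = sqrt(2)*sqrt(15) - 1*(-2679) = sqrt(30) + 2679 = 2679 + sqrt(30)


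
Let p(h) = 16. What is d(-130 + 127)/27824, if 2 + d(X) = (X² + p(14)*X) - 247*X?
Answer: 175/6956 ≈ 0.025158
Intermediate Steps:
d(X) = -2 + X² - 231*X (d(X) = -2 + ((X² + 16*X) - 247*X) = -2 + (X² - 231*X) = -2 + X² - 231*X)
d(-130 + 127)/27824 = (-2 + (-130 + 127)² - 231*(-130 + 127))/27824 = (-2 + (-3)² - 231*(-3))*(1/27824) = (-2 + 9 + 693)*(1/27824) = 700*(1/27824) = 175/6956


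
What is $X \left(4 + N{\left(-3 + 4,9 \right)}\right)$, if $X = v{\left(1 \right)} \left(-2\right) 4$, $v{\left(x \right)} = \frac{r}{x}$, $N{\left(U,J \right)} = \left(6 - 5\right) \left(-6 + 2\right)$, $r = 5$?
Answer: $0$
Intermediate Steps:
$N{\left(U,J \right)} = -4$ ($N{\left(U,J \right)} = 1 \left(-4\right) = -4$)
$v{\left(x \right)} = \frac{5}{x}$
$X = -40$ ($X = \frac{5}{1} \left(-2\right) 4 = 5 \cdot 1 \left(-2\right) 4 = 5 \left(-2\right) 4 = \left(-10\right) 4 = -40$)
$X \left(4 + N{\left(-3 + 4,9 \right)}\right) = - 40 \left(4 - 4\right) = \left(-40\right) 0 = 0$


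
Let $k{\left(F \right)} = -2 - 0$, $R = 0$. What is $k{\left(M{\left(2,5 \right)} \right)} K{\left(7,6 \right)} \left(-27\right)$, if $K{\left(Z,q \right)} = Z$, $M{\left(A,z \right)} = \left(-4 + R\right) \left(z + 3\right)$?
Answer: $378$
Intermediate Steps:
$M{\left(A,z \right)} = -12 - 4 z$ ($M{\left(A,z \right)} = \left(-4 + 0\right) \left(z + 3\right) = - 4 \left(3 + z\right) = -12 - 4 z$)
$k{\left(F \right)} = -2$ ($k{\left(F \right)} = -2 + 0 = -2$)
$k{\left(M{\left(2,5 \right)} \right)} K{\left(7,6 \right)} \left(-27\right) = \left(-2\right) 7 \left(-27\right) = \left(-14\right) \left(-27\right) = 378$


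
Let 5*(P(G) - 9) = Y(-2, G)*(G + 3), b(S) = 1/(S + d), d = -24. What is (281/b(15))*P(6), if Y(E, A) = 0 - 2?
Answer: -68283/5 ≈ -13657.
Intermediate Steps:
Y(E, A) = -2
b(S) = 1/(-24 + S) (b(S) = 1/(S - 24) = 1/(-24 + S))
P(G) = 39/5 - 2*G/5 (P(G) = 9 + (-2*(G + 3))/5 = 9 + (-2*(3 + G))/5 = 9 + (-6 - 2*G)/5 = 9 + (-6/5 - 2*G/5) = 39/5 - 2*G/5)
(281/b(15))*P(6) = (281/(1/(-24 + 15)))*(39/5 - ⅖*6) = (281/(1/(-9)))*(39/5 - 12/5) = (281/(-⅑))*(27/5) = (281*(-9))*(27/5) = -2529*27/5 = -68283/5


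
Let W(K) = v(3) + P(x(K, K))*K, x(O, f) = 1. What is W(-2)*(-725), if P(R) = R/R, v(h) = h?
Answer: -725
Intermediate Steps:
P(R) = 1
W(K) = 3 + K (W(K) = 3 + 1*K = 3 + K)
W(-2)*(-725) = (3 - 2)*(-725) = 1*(-725) = -725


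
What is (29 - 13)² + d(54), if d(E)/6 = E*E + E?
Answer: 18076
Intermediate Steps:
d(E) = 6*E + 6*E² (d(E) = 6*(E*E + E) = 6*(E² + E) = 6*(E + E²) = 6*E + 6*E²)
(29 - 13)² + d(54) = (29 - 13)² + 6*54*(1 + 54) = 16² + 6*54*55 = 256 + 17820 = 18076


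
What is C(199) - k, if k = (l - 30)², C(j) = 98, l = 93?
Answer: -3871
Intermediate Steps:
k = 3969 (k = (93 - 30)² = 63² = 3969)
C(199) - k = 98 - 1*3969 = 98 - 3969 = -3871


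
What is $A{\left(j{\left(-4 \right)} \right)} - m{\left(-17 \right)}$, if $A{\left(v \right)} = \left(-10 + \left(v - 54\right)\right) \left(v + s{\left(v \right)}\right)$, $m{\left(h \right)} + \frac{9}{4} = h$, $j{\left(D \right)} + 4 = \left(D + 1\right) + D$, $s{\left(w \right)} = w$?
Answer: $\frac{6677}{4} \approx 1669.3$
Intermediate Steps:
$j{\left(D \right)} = -3 + 2 D$ ($j{\left(D \right)} = -4 + \left(\left(D + 1\right) + D\right) = -4 + \left(\left(1 + D\right) + D\right) = -4 + \left(1 + 2 D\right) = -3 + 2 D$)
$m{\left(h \right)} = - \frac{9}{4} + h$
$A{\left(v \right)} = 2 v \left(-64 + v\right)$ ($A{\left(v \right)} = \left(-10 + \left(v - 54\right)\right) \left(v + v\right) = \left(-10 + \left(v - 54\right)\right) 2 v = \left(-10 + \left(-54 + v\right)\right) 2 v = \left(-64 + v\right) 2 v = 2 v \left(-64 + v\right)$)
$A{\left(j{\left(-4 \right)} \right)} - m{\left(-17 \right)} = 2 \left(-3 + 2 \left(-4\right)\right) \left(-64 + \left(-3 + 2 \left(-4\right)\right)\right) - \left(- \frac{9}{4} - 17\right) = 2 \left(-3 - 8\right) \left(-64 - 11\right) - - \frac{77}{4} = 2 \left(-11\right) \left(-64 - 11\right) + \frac{77}{4} = 2 \left(-11\right) \left(-75\right) + \frac{77}{4} = 1650 + \frac{77}{4} = \frac{6677}{4}$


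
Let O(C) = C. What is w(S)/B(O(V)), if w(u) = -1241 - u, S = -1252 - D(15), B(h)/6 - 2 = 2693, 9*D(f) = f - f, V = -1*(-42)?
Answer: 1/1470 ≈ 0.00068027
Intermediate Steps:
V = 42
D(f) = 0 (D(f) = (f - f)/9 = (⅑)*0 = 0)
B(h) = 16170 (B(h) = 12 + 6*2693 = 12 + 16158 = 16170)
S = -1252 (S = -1252 - 1*0 = -1252 + 0 = -1252)
w(S)/B(O(V)) = (-1241 - 1*(-1252))/16170 = (-1241 + 1252)*(1/16170) = 11*(1/16170) = 1/1470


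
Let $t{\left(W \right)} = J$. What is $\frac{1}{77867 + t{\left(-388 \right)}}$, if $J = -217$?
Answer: $\frac{1}{77650} \approx 1.2878 \cdot 10^{-5}$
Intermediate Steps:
$t{\left(W \right)} = -217$
$\frac{1}{77867 + t{\left(-388 \right)}} = \frac{1}{77867 - 217} = \frac{1}{77650}$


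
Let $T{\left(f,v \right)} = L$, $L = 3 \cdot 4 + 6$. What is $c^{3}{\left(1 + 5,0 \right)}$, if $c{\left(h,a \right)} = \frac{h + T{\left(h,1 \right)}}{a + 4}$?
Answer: $216$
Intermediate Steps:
$L = 18$ ($L = 12 + 6 = 18$)
$T{\left(f,v \right)} = 18$
$c{\left(h,a \right)} = \frac{18 + h}{4 + a}$ ($c{\left(h,a \right)} = \frac{h + 18}{a + 4} = \frac{18 + h}{4 + a}$)
$c^{3}{\left(1 + 5,0 \right)} = \left(\frac{18 + \left(1 + 5\right)}{4 + 0}\right)^{3} = \left(\frac{18 + 6}{4}\right)^{3} = \left(\frac{1}{4} \cdot 24\right)^{3} = 6^{3} = 216$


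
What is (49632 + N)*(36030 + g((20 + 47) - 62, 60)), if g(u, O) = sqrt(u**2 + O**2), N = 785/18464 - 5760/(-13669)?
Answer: 225664184425171755/126192208 + 62632302088585*sqrt(145)/252384416 ≈ 1.7912e+9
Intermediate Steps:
N = 117082805/252384416 (N = 785*(1/18464) - 5760*(-1/13669) = 785/18464 + 5760/13669 = 117082805/252384416 ≈ 0.46391)
g(u, O) = sqrt(O**2 + u**2)
(49632 + N)*(36030 + g((20 + 47) - 62, 60)) = (49632 + 117082805/252384416)*(36030 + sqrt(60**2 + ((20 + 47) - 62)**2)) = 12526460417717*(36030 + sqrt(3600 + (67 - 62)**2))/252384416 = 12526460417717*(36030 + sqrt(3600 + 5**2))/252384416 = 12526460417717*(36030 + sqrt(3600 + 25))/252384416 = 12526460417717*(36030 + sqrt(3625))/252384416 = 12526460417717*(36030 + 5*sqrt(145))/252384416 = 225664184425171755/126192208 + 62632302088585*sqrt(145)/252384416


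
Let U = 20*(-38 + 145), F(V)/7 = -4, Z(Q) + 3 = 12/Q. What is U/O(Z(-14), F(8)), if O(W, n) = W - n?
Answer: 14980/169 ≈ 88.639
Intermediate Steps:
Z(Q) = -3 + 12/Q
F(V) = -28 (F(V) = 7*(-4) = -28)
U = 2140 (U = 20*107 = 2140)
U/O(Z(-14), F(8)) = 2140/((-3 + 12/(-14)) - 1*(-28)) = 2140/((-3 + 12*(-1/14)) + 28) = 2140/((-3 - 6/7) + 28) = 2140/(-27/7 + 28) = 2140/(169/7) = 2140*(7/169) = 14980/169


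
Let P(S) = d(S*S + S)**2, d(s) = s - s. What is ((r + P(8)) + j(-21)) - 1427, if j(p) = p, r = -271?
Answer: -1719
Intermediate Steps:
d(s) = 0
P(S) = 0 (P(S) = 0**2 = 0)
((r + P(8)) + j(-21)) - 1427 = ((-271 + 0) - 21) - 1427 = (-271 - 21) - 1427 = -292 - 1427 = -1719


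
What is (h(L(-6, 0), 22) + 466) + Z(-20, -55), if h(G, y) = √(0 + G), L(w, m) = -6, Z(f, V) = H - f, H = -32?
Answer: 454 + I*√6 ≈ 454.0 + 2.4495*I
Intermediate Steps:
Z(f, V) = -32 - f
h(G, y) = √G
(h(L(-6, 0), 22) + 466) + Z(-20, -55) = (√(-6) + 466) + (-32 - 1*(-20)) = (I*√6 + 466) + (-32 + 20) = (466 + I*√6) - 12 = 454 + I*√6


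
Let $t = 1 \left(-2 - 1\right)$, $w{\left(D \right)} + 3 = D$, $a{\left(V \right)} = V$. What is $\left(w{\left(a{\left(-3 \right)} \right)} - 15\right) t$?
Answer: $63$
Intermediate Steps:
$w{\left(D \right)} = -3 + D$
$t = -3$ ($t = 1 \left(-3\right) = -3$)
$\left(w{\left(a{\left(-3 \right)} \right)} - 15\right) t = \left(\left(-3 - 3\right) - 15\right) \left(-3\right) = \left(-6 - 15\right) \left(-3\right) = \left(-21\right) \left(-3\right) = 63$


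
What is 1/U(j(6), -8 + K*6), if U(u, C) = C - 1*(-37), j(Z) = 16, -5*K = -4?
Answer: 5/169 ≈ 0.029586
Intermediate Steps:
K = ⅘ (K = -⅕*(-4) = ⅘ ≈ 0.80000)
U(u, C) = 37 + C (U(u, C) = C + 37 = 37 + C)
1/U(j(6), -8 + K*6) = 1/(37 + (-8 + (⅘)*6)) = 1/(37 + (-8 + 24/5)) = 1/(37 - 16/5) = 1/(169/5) = 5/169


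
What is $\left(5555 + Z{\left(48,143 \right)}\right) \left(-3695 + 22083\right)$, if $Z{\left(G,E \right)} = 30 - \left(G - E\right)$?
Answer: $104443840$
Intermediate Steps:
$Z{\left(G,E \right)} = 30 + E - G$ ($Z{\left(G,E \right)} = 30 + \left(E - G\right) = 30 + E - G$)
$\left(5555 + Z{\left(48,143 \right)}\right) \left(-3695 + 22083\right) = \left(5555 + \left(30 + 143 - 48\right)\right) \left(-3695 + 22083\right) = \left(5555 + \left(30 + 143 - 48\right)\right) 18388 = \left(5555 + 125\right) 18388 = 5680 \cdot 18388 = 104443840$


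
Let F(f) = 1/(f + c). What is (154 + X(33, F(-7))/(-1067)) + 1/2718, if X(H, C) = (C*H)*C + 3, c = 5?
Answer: 893173627/5800212 ≈ 153.99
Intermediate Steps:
F(f) = 1/(5 + f) (F(f) = 1/(f + 5) = 1/(5 + f))
X(H, C) = 3 + H*C² (X(H, C) = H*C² + 3 = 3 + H*C²)
(154 + X(33, F(-7))/(-1067)) + 1/2718 = (154 + (3 + 33*(1/(5 - 7))²)/(-1067)) + 1/2718 = (154 + (3 + 33*(1/(-2))²)*(-1/1067)) + 1/2718 = (154 + (3 + 33*(-½)²)*(-1/1067)) + 1/2718 = (154 + (3 + 33*(¼))*(-1/1067)) + 1/2718 = (154 + (3 + 33/4)*(-1/1067)) + 1/2718 = (154 + (45/4)*(-1/1067)) + 1/2718 = (154 - 45/4268) + 1/2718 = 657227/4268 + 1/2718 = 893173627/5800212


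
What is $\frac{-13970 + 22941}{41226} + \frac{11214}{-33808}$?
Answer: $- \frac{39754199}{348442152} \approx -0.11409$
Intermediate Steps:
$\frac{-13970 + 22941}{41226} + \frac{11214}{-33808} = 8971 \cdot \frac{1}{41226} + 11214 \left(- \frac{1}{33808}\right) = \frac{8971}{41226} - \frac{5607}{16904} = - \frac{39754199}{348442152}$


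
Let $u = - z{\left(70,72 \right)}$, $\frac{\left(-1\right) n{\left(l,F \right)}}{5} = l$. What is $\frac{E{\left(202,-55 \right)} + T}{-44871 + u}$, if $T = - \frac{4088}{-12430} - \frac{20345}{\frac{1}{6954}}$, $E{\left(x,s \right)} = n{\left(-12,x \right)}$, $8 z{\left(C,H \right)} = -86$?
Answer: $\frac{3517169672024}{1115225815} \approx 3153.8$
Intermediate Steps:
$n{\left(l,F \right)} = - 5 l$
$z{\left(C,H \right)} = - \frac{43}{4}$ ($z{\left(C,H \right)} = \frac{1}{8} \left(-86\right) = - \frac{43}{4}$)
$E{\left(x,s \right)} = 60$ ($E{\left(x,s \right)} = \left(-5\right) \left(-12\right) = 60$)
$T = - \frac{879292790906}{6215}$ ($T = \left(-4088\right) \left(- \frac{1}{12430}\right) - 20345 \frac{1}{\frac{1}{6954}} = \frac{2044}{6215} - 141479130 = - \frac{879292790906}{6215} \approx -1.4148 \cdot 10^{8}$)
$u = \frac{43}{4}$ ($u = \left(-1\right) \left(- \frac{43}{4}\right) = \frac{43}{4} \approx 10.75$)
$\frac{E{\left(202,-55 \right)} + T}{-44871 + u} = \frac{60 - \frac{879292790906}{6215}}{-44871 + \frac{43}{4}} = - \frac{879292418006}{6215 \left(- \frac{179441}{4}\right)} = \left(- \frac{879292418006}{6215}\right) \left(- \frac{4}{179441}\right) = \frac{3517169672024}{1115225815}$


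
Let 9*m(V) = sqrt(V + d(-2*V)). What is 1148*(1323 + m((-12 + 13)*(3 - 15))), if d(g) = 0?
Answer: 1518804 + 2296*I*sqrt(3)/9 ≈ 1.5188e+6 + 441.87*I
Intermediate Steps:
m(V) = sqrt(V)/9 (m(V) = sqrt(V + 0)/9 = sqrt(V)/9)
1148*(1323 + m((-12 + 13)*(3 - 15))) = 1148*(1323 + sqrt((-12 + 13)*(3 - 15))/9) = 1148*(1323 + sqrt(1*(-12))/9) = 1148*(1323 + sqrt(-12)/9) = 1148*(1323 + (2*I*sqrt(3))/9) = 1148*(1323 + 2*I*sqrt(3)/9) = 1518804 + 2296*I*sqrt(3)/9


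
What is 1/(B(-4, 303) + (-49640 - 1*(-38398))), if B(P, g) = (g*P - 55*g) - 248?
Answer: -1/29367 ≈ -3.4052e-5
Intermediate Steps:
B(P, g) = -248 - 55*g + P*g (B(P, g) = (P*g - 55*g) - 248 = (-55*g + P*g) - 248 = -248 - 55*g + P*g)
1/(B(-4, 303) + (-49640 - 1*(-38398))) = 1/((-248 - 55*303 - 4*303) + (-49640 - 1*(-38398))) = 1/((-248 - 16665 - 1212) + (-49640 + 38398)) = 1/(-18125 - 11242) = 1/(-29367) = -1/29367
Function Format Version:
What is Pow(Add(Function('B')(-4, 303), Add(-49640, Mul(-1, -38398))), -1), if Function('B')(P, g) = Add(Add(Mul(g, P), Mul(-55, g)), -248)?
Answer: Rational(-1, 29367) ≈ -3.4052e-5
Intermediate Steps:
Function('B')(P, g) = Add(-248, Mul(-55, g), Mul(P, g)) (Function('B')(P, g) = Add(Add(Mul(P, g), Mul(-55, g)), -248) = Add(Add(Mul(-55, g), Mul(P, g)), -248) = Add(-248, Mul(-55, g), Mul(P, g)))
Pow(Add(Function('B')(-4, 303), Add(-49640, Mul(-1, -38398))), -1) = Pow(Add(Add(-248, Mul(-55, 303), Mul(-4, 303)), Add(-49640, Mul(-1, -38398))), -1) = Pow(Add(Add(-248, -16665, -1212), Add(-49640, 38398)), -1) = Pow(Add(-18125, -11242), -1) = Pow(-29367, -1) = Rational(-1, 29367)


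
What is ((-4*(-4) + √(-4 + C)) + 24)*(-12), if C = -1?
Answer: -480 - 12*I*√5 ≈ -480.0 - 26.833*I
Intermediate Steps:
((-4*(-4) + √(-4 + C)) + 24)*(-12) = ((-4*(-4) + √(-4 - 1)) + 24)*(-12) = ((16 + √(-5)) + 24)*(-12) = ((16 + I*√5) + 24)*(-12) = (40 + I*√5)*(-12) = -480 - 12*I*√5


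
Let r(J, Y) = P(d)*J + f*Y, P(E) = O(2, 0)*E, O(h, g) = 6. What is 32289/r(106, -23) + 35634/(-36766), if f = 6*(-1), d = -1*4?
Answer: -212145463/14743166 ≈ -14.389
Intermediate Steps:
d = -4
f = -6
P(E) = 6*E
r(J, Y) = -24*J - 6*Y (r(J, Y) = (6*(-4))*J - 6*Y = -24*J - 6*Y)
32289/r(106, -23) + 35634/(-36766) = 32289/(-24*106 - 6*(-23)) + 35634/(-36766) = 32289/(-2544 + 138) + 35634*(-1/36766) = 32289/(-2406) - 17817/18383 = 32289*(-1/2406) - 17817/18383 = -10763/802 - 17817/18383 = -212145463/14743166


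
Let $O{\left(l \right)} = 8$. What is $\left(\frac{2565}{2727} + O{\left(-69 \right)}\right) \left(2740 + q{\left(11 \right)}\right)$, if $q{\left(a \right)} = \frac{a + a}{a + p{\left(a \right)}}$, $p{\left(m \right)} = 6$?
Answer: $\frac{42081606}{1717} \approx 24509.0$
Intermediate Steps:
$q{\left(a \right)} = \frac{2 a}{6 + a}$ ($q{\left(a \right)} = \frac{a + a}{a + 6} = \frac{2 a}{6 + a}$)
$\left(\frac{2565}{2727} + O{\left(-69 \right)}\right) \left(2740 + q{\left(11 \right)}\right) = \left(\frac{2565}{2727} + 8\right) \left(2740 + 2 \cdot 11 \frac{1}{6 + 11}\right) = \left(2565 \cdot \frac{1}{2727} + 8\right) \left(2740 + 2 \cdot 11 \cdot \frac{1}{17}\right) = \left(\frac{95}{101} + 8\right) \left(2740 + 2 \cdot 11 \cdot \frac{1}{17}\right) = \frac{903 \left(2740 + \frac{22}{17}\right)}{101} = \frac{903}{101} \cdot \frac{46602}{17} = \frac{42081606}{1717}$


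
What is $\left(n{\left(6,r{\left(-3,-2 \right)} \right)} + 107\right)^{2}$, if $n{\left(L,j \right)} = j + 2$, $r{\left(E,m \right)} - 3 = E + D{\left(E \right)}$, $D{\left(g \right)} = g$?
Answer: $11236$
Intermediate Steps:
$r{\left(E,m \right)} = 3 + 2 E$ ($r{\left(E,m \right)} = 3 + \left(E + E\right) = 3 + 2 E$)
$n{\left(L,j \right)} = 2 + j$
$\left(n{\left(6,r{\left(-3,-2 \right)} \right)} + 107\right)^{2} = \left(\left(2 + \left(3 + 2 \left(-3\right)\right)\right) + 107\right)^{2} = \left(\left(2 + \left(3 - 6\right)\right) + 107\right)^{2} = \left(\left(2 - 3\right) + 107\right)^{2} = \left(-1 + 107\right)^{2} = 106^{2} = 11236$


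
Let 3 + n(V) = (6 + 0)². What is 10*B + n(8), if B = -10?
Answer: -67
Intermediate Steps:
n(V) = 33 (n(V) = -3 + (6 + 0)² = -3 + 6² = -3 + 36 = 33)
10*B + n(8) = 10*(-10) + 33 = -100 + 33 = -67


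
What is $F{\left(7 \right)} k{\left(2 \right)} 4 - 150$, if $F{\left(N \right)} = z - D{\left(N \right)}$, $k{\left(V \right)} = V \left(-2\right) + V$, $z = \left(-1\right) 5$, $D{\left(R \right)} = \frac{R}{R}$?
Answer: $-102$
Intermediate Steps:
$D{\left(R \right)} = 1$
$z = -5$
$k{\left(V \right)} = - V$ ($k{\left(V \right)} = - 2 V + V = - V$)
$F{\left(N \right)} = -6$ ($F{\left(N \right)} = -5 - 1 = -6$)
$F{\left(7 \right)} k{\left(2 \right)} 4 - 150 = - 6 \left(-1\right) 2 \cdot 4 - 150 = - 6 \left(\left(-2\right) 4\right) - 150 = \left(-6\right) \left(-8\right) - 150 = 48 - 150 = -102$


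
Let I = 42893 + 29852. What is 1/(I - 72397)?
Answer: 1/348 ≈ 0.0028736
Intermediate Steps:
I = 72745
1/(I - 72397) = 1/(72745 - 72397) = 1/348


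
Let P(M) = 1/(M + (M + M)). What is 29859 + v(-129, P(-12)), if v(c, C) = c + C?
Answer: 1070279/36 ≈ 29730.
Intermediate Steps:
P(M) = 1/(3*M) (P(M) = 1/(M + 2*M) = 1/(3*M))
v(c, C) = C + c
29859 + v(-129, P(-12)) = 29859 + ((1/3)/(-12) - 129) = 29859 + ((1/3)*(-1/12) - 129) = 29859 + (-1/36 - 129) = 29859 - 4645/36 = 1070279/36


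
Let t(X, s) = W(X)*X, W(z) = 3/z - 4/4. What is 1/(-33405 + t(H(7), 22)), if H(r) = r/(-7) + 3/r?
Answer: -7/233810 ≈ -2.9939e-5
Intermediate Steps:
W(z) = -1 + 3/z (W(z) = 3/z - 4*¼ = 3/z - 1 = -1 + 3/z)
H(r) = 3/r - r/7 (H(r) = r*(-⅐) + 3/r = -r/7 + 3/r = 3/r - r/7)
t(X, s) = 3 - X (t(X, s) = ((3 - X)/X)*X = 3 - X)
1/(-33405 + t(H(7), 22)) = 1/(-33405 + (3 - (3/7 - ⅐*7))) = 1/(-33405 + (3 - (3*(⅐) - 1))) = 1/(-33405 + (3 - (3/7 - 1))) = 1/(-33405 + (3 - 1*(-4/7))) = 1/(-33405 + (3 + 4/7)) = 1/(-33405 + 25/7) = 1/(-233810/7) = -7/233810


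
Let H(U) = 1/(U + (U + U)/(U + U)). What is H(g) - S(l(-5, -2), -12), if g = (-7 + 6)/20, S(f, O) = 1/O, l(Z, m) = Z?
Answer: 259/228 ≈ 1.1360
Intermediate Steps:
g = -1/20 (g = -1*1/20 = -1/20 ≈ -0.050000)
H(U) = 1/(1 + U) (H(U) = 1/(U + (2*U)/((2*U))) = 1/(U + (2*U)*(1/(2*U))) = 1/(U + 1) = 1/(1 + U))
H(g) - S(l(-5, -2), -12) = 1/(1 - 1/20) - 1/(-12) = 1/(19/20) - 1*(-1/12) = 20/19 + 1/12 = 259/228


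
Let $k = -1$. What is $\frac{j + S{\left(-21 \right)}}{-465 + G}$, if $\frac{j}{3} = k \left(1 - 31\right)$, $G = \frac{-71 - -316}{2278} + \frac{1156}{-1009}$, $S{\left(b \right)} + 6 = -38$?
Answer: $- \frac{105731092}{1071189593} \approx -0.098704$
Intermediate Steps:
$S{\left(b \right)} = -44$ ($S{\left(b \right)} = -6 - 38 = -44$)
$G = - \frac{2386163}{2298502}$ ($G = \left(-71 + 316\right) \frac{1}{2278} + 1156 \left(- \frac{1}{1009}\right) = 245 \cdot \frac{1}{2278} - \frac{1156}{1009} = \frac{245}{2278} - \frac{1156}{1009} = - \frac{2386163}{2298502} \approx -1.0381$)
$j = 90$ ($j = 3 \left(- (1 - 31)\right) = 3 \left(\left(-1\right) \left(-30\right)\right) = 3 \cdot 30 = 90$)
$\frac{j + S{\left(-21 \right)}}{-465 + G} = \frac{90 - 44}{-465 - \frac{2386163}{2298502}} = \frac{46}{- \frac{1071189593}{2298502}} = 46 \left(- \frac{2298502}{1071189593}\right) = - \frac{105731092}{1071189593}$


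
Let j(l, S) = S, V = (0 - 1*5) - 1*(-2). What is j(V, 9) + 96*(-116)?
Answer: -11127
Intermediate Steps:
V = -3 (V = (0 - 5) + 2 = -5 + 2 = -3)
j(V, 9) + 96*(-116) = 9 + 96*(-116) = 9 - 11136 = -11127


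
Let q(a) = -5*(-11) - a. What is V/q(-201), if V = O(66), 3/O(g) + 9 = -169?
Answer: -3/45568 ≈ -6.5836e-5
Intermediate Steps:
q(a) = 55 - a
O(g) = -3/178 (O(g) = 3/(-9 - 169) = 3/(-178) = 3*(-1/178) = -3/178)
V = -3/178 ≈ -0.016854
V/q(-201) = -3/(178*(55 - 1*(-201))) = -3/(178*(55 + 201)) = -3/178/256 = -3/178*1/256 = -3/45568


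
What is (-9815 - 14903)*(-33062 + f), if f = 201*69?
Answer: 474412574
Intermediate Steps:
f = 13869
(-9815 - 14903)*(-33062 + f) = (-9815 - 14903)*(-33062 + 13869) = -24718*(-19193) = 474412574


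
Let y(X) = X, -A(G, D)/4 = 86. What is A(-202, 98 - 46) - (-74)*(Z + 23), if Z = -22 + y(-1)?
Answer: -344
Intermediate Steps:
A(G, D) = -344 (A(G, D) = -4*86 = -344)
Z = -23 (Z = -22 - 1 = -23)
A(-202, 98 - 46) - (-74)*(Z + 23) = -344 - (-74)*(-23 + 23) = -344 - (-74)*0 = -344 - 1*0 = -344 + 0 = -344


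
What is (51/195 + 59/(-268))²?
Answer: 519841/303456400 ≈ 0.0017131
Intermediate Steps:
(51/195 + 59/(-268))² = (51*(1/195) + 59*(-1/268))² = (17/65 - 59/268)² = (721/17420)² = 519841/303456400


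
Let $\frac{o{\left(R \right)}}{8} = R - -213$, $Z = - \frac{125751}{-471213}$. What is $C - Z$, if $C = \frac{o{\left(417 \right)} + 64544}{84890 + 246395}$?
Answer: $- \frac{2956844881}{52035266235} \approx -0.056824$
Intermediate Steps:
$Z = \frac{41917}{157071}$ ($Z = \left(-125751\right) \left(- \frac{1}{471213}\right) = \frac{41917}{157071} \approx 0.26687$)
$o{\left(R \right)} = 1704 + 8 R$ ($o{\left(R \right)} = 8 \left(R - -213\right) = 8 \left(R + 213\right) = 8 \left(213 + R\right) = 1704 + 8 R$)
$C = \frac{69584}{331285}$ ($C = \frac{\left(1704 + 8 \cdot 417\right) + 64544}{84890 + 246395} = \frac{\left(1704 + 3336\right) + 64544}{331285} = \left(5040 + 64544\right) \frac{1}{331285} = 69584 \cdot \frac{1}{331285} = \frac{69584}{331285} \approx 0.21004$)
$C - Z = \frac{69584}{331285} - \frac{41917}{157071} = - \frac{2956844881}{52035266235}$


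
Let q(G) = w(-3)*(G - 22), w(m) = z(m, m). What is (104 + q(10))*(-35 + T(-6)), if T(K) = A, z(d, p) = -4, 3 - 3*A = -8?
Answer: -14288/3 ≈ -4762.7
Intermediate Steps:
A = 11/3 (A = 1 - ⅓*(-8) = 1 + 8/3 = 11/3 ≈ 3.6667)
w(m) = -4
q(G) = 88 - 4*G (q(G) = -4*(G - 22) = -4*(-22 + G) = 88 - 4*G)
T(K) = 11/3
(104 + q(10))*(-35 + T(-6)) = (104 + (88 - 4*10))*(-35 + 11/3) = (104 + (88 - 40))*(-94/3) = (104 + 48)*(-94/3) = 152*(-94/3) = -14288/3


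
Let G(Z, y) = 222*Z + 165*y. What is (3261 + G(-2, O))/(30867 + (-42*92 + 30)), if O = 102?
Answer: 6549/9011 ≈ 0.72678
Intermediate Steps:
G(Z, y) = 165*y + 222*Z
(3261 + G(-2, O))/(30867 + (-42*92 + 30)) = (3261 + (165*102 + 222*(-2)))/(30867 + (-42*92 + 30)) = (3261 + (16830 - 444))/(30867 + (-3864 + 30)) = (3261 + 16386)/(30867 - 3834) = 19647/27033 = 19647*(1/27033) = 6549/9011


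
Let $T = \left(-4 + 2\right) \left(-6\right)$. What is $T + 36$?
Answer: $48$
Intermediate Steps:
$T = 12$ ($T = \left(-2\right) \left(-6\right) = 12$)
$T + 36 = 12 + 36 = 48$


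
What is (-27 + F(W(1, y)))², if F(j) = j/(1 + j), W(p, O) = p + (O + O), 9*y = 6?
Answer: 69169/100 ≈ 691.69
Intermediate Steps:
y = ⅔ (y = (⅑)*6 = ⅔ ≈ 0.66667)
W(p, O) = p + 2*O
(-27 + F(W(1, y)))² = (-27 + (1 + 2*(⅔))/(1 + (1 + 2*(⅔))))² = (-27 + (1 + 4/3)/(1 + (1 + 4/3)))² = (-27 + 7/(3*(1 + 7/3)))² = (-27 + 7/(3*(10/3)))² = (-27 + (7/3)*(3/10))² = (-27 + 7/10)² = (-263/10)² = 69169/100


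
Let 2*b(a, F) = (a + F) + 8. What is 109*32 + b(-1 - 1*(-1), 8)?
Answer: 3496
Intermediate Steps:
b(a, F) = 4 + F/2 + a/2 (b(a, F) = ((a + F) + 8)/2 = ((F + a) + 8)/2 = (8 + F + a)/2 = 4 + F/2 + a/2)
109*32 + b(-1 - 1*(-1), 8) = 109*32 + (4 + (½)*8 + (-1 - 1*(-1))/2) = 3488 + (4 + 4 + (-1 + 1)/2) = 3488 + (4 + 4 + (½)*0) = 3488 + (4 + 4 + 0) = 3488 + 8 = 3496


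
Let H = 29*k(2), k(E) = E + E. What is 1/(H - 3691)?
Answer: -1/3575 ≈ -0.00027972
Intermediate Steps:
k(E) = 2*E
H = 116 (H = 29*(2*2) = 29*4 = 116)
1/(H - 3691) = 1/(116 - 3691) = 1/(-3575) = -1/3575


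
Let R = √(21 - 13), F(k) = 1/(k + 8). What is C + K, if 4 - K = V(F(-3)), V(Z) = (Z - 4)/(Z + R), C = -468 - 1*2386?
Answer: -567169/199 + 190*√2/199 ≈ -2848.7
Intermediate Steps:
F(k) = 1/(8 + k)
R = 2*√2 (R = √8 = 2*√2 ≈ 2.8284)
C = -2854 (C = -468 - 2386 = -2854)
V(Z) = (-4 + Z)/(Z + 2*√2) (V(Z) = (Z - 4)/(Z + 2*√2) = (-4 + Z)/(Z + 2*√2))
K = 4 + 19/(5*(⅕ + 2*√2)) (K = 4 - (-4 + 1/(8 - 3))/(1/(8 - 3) + 2*√2) = 4 - (-4 + 1/5)/(1/5 + 2*√2) = 4 - (-4 + ⅕)/(⅕ + 2*√2) = 4 - (-19)/((⅕ + 2*√2)*5) = 4 - (-19)/(5*(⅕ + 2*√2)) = 4 + 19/(5*(⅕ + 2*√2)) ≈ 5.2548)
C + K = -2854 + (777/199 + 190*√2/199) = -567169/199 + 190*√2/199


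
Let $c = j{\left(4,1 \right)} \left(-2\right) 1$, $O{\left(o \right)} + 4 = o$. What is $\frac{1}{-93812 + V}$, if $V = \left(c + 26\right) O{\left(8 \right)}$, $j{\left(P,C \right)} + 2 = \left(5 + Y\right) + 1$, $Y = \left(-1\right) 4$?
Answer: $- \frac{1}{93708} \approx -1.0671 \cdot 10^{-5}$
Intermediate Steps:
$Y = -4$
$j{\left(P,C \right)} = 0$ ($j{\left(P,C \right)} = -2 + \left(\left(5 - 4\right) + 1\right) = -2 + \left(1 + 1\right) = -2 + 2 = 0$)
$O{\left(o \right)} = -4 + o$
$c = 0$ ($c = 0 \left(-2\right) 1 = 0 \cdot 1 = 0$)
$V = 104$ ($V = \left(0 + 26\right) \left(-4 + 8\right) = 26 \cdot 4 = 104$)
$\frac{1}{-93812 + V} = \frac{1}{-93812 + 104} = \frac{1}{-93708} = - \frac{1}{93708}$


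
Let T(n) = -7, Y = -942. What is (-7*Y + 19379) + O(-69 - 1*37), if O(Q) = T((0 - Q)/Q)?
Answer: 25966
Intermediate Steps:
O(Q) = -7
(-7*Y + 19379) + O(-69 - 1*37) = (-7*(-942) + 19379) - 7 = (6594 + 19379) - 7 = 25973 - 7 = 25966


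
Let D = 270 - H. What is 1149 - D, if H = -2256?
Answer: -1377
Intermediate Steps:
D = 2526 (D = 270 - 1*(-2256) = 270 + 2256 = 2526)
1149 - D = 1149 - 1*2526 = 1149 - 2526 = -1377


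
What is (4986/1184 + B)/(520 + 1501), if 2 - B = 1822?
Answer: -1074947/1196432 ≈ -0.89846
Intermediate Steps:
B = -1820 (B = 2 - 1*1822 = 2 - 1822 = -1820)
(4986/1184 + B)/(520 + 1501) = (4986/1184 - 1820)/(520 + 1501) = (4986*(1/1184) - 1820)/2021 = (2493/592 - 1820)*(1/2021) = -1074947/592*1/2021 = -1074947/1196432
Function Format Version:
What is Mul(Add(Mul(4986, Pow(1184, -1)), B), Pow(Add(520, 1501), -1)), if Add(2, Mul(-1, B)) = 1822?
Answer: Rational(-1074947, 1196432) ≈ -0.89846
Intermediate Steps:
B = -1820 (B = Add(2, Mul(-1, 1822)) = Add(2, -1822) = -1820)
Mul(Add(Mul(4986, Pow(1184, -1)), B), Pow(Add(520, 1501), -1)) = Mul(Add(Mul(4986, Pow(1184, -1)), -1820), Pow(Add(520, 1501), -1)) = Mul(Add(Mul(4986, Rational(1, 1184)), -1820), Pow(2021, -1)) = Mul(Add(Rational(2493, 592), -1820), Rational(1, 2021)) = Mul(Rational(-1074947, 592), Rational(1, 2021)) = Rational(-1074947, 1196432)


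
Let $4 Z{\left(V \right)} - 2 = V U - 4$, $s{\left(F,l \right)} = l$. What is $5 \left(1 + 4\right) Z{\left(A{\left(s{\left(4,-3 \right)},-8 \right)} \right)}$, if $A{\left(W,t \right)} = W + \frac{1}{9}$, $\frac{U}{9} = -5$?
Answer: $800$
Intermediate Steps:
$U = -45$ ($U = 9 \left(-5\right) = -45$)
$A{\left(W,t \right)} = \frac{1}{9} + W$ ($A{\left(W,t \right)} = W + \frac{1}{9} = \frac{1}{9} + W$)
$Z{\left(V \right)} = - \frac{1}{2} - \frac{45 V}{4}$ ($Z{\left(V \right)} = \frac{1}{2} + \frac{V \left(-45\right) - 4}{4} = \frac{1}{2} + \frac{- 45 V - 4}{4} = \frac{1}{2} + \frac{-4 - 45 V}{4} = \frac{1}{2} - \left(1 + \frac{45 V}{4}\right) = - \frac{1}{2} - \frac{45 V}{4}$)
$5 \left(1 + 4\right) Z{\left(A{\left(s{\left(4,-3 \right)},-8 \right)} \right)} = 5 \left(1 + 4\right) \left(- \frac{1}{2} - \frac{45 \left(\frac{1}{9} - 3\right)}{4}\right) = 5 \cdot 5 \left(- \frac{1}{2} - - \frac{65}{2}\right) = 25 \left(- \frac{1}{2} + \frac{65}{2}\right) = 25 \cdot 32 = 800$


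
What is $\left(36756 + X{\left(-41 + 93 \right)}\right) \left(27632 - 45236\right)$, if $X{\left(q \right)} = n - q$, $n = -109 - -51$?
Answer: $-645116184$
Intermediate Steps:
$n = -58$ ($n = -109 + 51 = -58$)
$X{\left(q \right)} = -58 - q$
$\left(36756 + X{\left(-41 + 93 \right)}\right) \left(27632 - 45236\right) = \left(36756 - 110\right) \left(27632 - 45236\right) = \left(36756 - 110\right) \left(-17604\right) = 36646 \left(-17604\right) = -645116184$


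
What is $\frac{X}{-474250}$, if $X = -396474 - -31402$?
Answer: $\frac{182536}{237125} \approx 0.76979$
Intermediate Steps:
$X = -365072$ ($X = -396474 + 31402 = -365072$)
$\frac{X}{-474250} = - \frac{365072}{-474250} = \left(-365072\right) \left(- \frac{1}{474250}\right) = \frac{182536}{237125}$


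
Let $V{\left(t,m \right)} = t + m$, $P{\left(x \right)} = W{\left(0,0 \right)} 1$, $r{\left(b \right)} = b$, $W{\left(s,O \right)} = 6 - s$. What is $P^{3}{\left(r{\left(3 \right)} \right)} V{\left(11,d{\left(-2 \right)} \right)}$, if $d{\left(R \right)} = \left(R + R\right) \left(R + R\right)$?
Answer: $5832$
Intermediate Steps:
$d{\left(R \right)} = 4 R^{2}$ ($d{\left(R \right)} = 2 R 2 R = 4 R^{2}$)
$P{\left(x \right)} = 6$ ($P{\left(x \right)} = \left(6 - 0\right) 1 = \left(6 + 0\right) 1 = 6 \cdot 1 = 6$)
$V{\left(t,m \right)} = m + t$
$P^{3}{\left(r{\left(3 \right)} \right)} V{\left(11,d{\left(-2 \right)} \right)} = 6^{3} \left(4 \left(-2\right)^{2} + 11\right) = 216 \left(4 \cdot 4 + 11\right) = 216 \left(16 + 11\right) = 216 \cdot 27 = 5832$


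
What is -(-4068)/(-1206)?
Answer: -226/67 ≈ -3.3731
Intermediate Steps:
-(-4068)/(-1206) = -(-4068)*(-1)/1206 = -9*226/603 = -226/67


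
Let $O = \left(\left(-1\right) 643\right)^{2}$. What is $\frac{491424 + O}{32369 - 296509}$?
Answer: $- \frac{904873}{264140} \approx -3.4257$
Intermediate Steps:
$O = 413449$ ($O = \left(-643\right)^{2} = 413449$)
$\frac{491424 + O}{32369 - 296509} = \frac{491424 + 413449}{32369 - 296509} = \frac{904873}{-264140} = 904873 \left(- \frac{1}{264140}\right) = - \frac{904873}{264140}$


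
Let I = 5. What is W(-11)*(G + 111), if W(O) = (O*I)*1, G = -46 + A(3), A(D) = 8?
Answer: -4015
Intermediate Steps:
G = -38 (G = -46 + 8 = -38)
W(O) = 5*O (W(O) = (O*5)*1 = (5*O)*1 = 5*O)
W(-11)*(G + 111) = (5*(-11))*(-38 + 111) = -55*73 = -4015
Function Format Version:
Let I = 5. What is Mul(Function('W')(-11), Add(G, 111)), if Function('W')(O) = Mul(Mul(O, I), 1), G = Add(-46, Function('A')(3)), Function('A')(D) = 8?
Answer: -4015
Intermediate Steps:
G = -38 (G = Add(-46, 8) = -38)
Function('W')(O) = Mul(5, O) (Function('W')(O) = Mul(Mul(O, 5), 1) = Mul(Mul(5, O), 1) = Mul(5, O))
Mul(Function('W')(-11), Add(G, 111)) = Mul(Mul(5, -11), Add(-38, 111)) = Mul(-55, 73) = -4015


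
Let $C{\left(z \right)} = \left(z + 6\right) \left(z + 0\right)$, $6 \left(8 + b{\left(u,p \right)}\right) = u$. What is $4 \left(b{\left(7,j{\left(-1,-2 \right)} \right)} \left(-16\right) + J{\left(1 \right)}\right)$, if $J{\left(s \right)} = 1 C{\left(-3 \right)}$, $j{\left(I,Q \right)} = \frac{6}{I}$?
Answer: $\frac{1204}{3} \approx 401.33$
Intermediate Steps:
$b{\left(u,p \right)} = -8 + \frac{u}{6}$
$C{\left(z \right)} = z \left(6 + z\right)$ ($C{\left(z \right)} = \left(6 + z\right) z = z \left(6 + z\right)$)
$J{\left(s \right)} = -9$ ($J{\left(s \right)} = 1 \left(- 3 \left(6 - 3\right)\right) = 1 \left(\left(-3\right) 3\right) = 1 \left(-9\right) = -9$)
$4 \left(b{\left(7,j{\left(-1,-2 \right)} \right)} \left(-16\right) + J{\left(1 \right)}\right) = 4 \left(\left(-8 + \frac{1}{6} \cdot 7\right) \left(-16\right) - 9\right) = 4 \left(\left(-8 + \frac{7}{6}\right) \left(-16\right) - 9\right) = 4 \left(\left(- \frac{41}{6}\right) \left(-16\right) - 9\right) = 4 \left(\frac{328}{3} - 9\right) = 4 \cdot \frac{301}{3} = \frac{1204}{3}$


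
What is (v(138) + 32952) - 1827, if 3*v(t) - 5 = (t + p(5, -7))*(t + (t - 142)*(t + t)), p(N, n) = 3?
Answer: -42826/3 ≈ -14275.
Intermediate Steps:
v(t) = 5/3 + (3 + t)*(t + 2*t*(-142 + t))/3 (v(t) = 5/3 + ((t + 3)*(t + (t - 142)*(t + t)))/3 = 5/3 + ((3 + t)*(t + (-142 + t)*(2*t)))/3 = 5/3 + ((3 + t)*(t + 2*t*(-142 + t)))/3 = 5/3 + (3 + t)*(t + 2*t*(-142 + t))/3)
(v(138) + 32952) - 1827 = ((5/3 - 283*138 - 277/3*138**2 + (2/3)*138**3) + 32952) - 1827 = ((5/3 - 39054 - 277/3*19044 + (2/3)*2628072) + 32952) - 1827 = ((5/3 - 39054 - 1758396 + 1752048) + 32952) - 1827 = (-136201/3 + 32952) - 1827 = -37345/3 - 1827 = -42826/3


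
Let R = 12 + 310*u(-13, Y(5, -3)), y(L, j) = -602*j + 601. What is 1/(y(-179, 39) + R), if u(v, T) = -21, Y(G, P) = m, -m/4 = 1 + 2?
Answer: -1/29375 ≈ -3.4043e-5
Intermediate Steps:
m = -12 (m = -4*(1 + 2) = -4*3 = -12)
Y(G, P) = -12
y(L, j) = 601 - 602*j
R = -6498 (R = 12 + 310*(-21) = 12 - 6510 = -6498)
1/(y(-179, 39) + R) = 1/((601 - 602*39) - 6498) = 1/((601 - 23478) - 6498) = 1/(-22877 - 6498) = 1/(-29375) = -1/29375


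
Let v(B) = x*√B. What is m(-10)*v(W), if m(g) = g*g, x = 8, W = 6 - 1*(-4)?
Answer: 800*√10 ≈ 2529.8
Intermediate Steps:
W = 10 (W = 6 + 4 = 10)
v(B) = 8*√B
m(g) = g²
m(-10)*v(W) = (-10)²*(8*√10) = 100*(8*√10) = 800*√10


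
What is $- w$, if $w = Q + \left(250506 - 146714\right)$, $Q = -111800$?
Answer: $8008$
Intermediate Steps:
$w = -8008$ ($w = -111800 + \left(250506 - 146714\right) = -111800 + 103792 = -8008$)
$- w = \left(-1\right) \left(-8008\right) = 8008$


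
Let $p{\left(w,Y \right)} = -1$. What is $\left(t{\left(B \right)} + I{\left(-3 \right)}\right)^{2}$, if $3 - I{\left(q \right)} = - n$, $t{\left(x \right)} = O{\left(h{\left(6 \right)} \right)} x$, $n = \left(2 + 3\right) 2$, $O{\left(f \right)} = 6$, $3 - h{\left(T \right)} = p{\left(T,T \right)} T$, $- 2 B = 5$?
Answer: $4$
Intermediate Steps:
$B = - \frac{5}{2}$ ($B = \left(- \frac{1}{2}\right) 5 = - \frac{5}{2} \approx -2.5$)
$h{\left(T \right)} = 3 + T$ ($h{\left(T \right)} = 3 - - T = 3 + T$)
$n = 10$ ($n = 5 \cdot 2 = 10$)
$t{\left(x \right)} = 6 x$
$I{\left(q \right)} = 13$ ($I{\left(q \right)} = 3 - \left(-1\right) 10 = 3 - -10 = 3 + 10 = 13$)
$\left(t{\left(B \right)} + I{\left(-3 \right)}\right)^{2} = \left(6 \left(- \frac{5}{2}\right) + 13\right)^{2} = \left(-15 + 13\right)^{2} = \left(-2\right)^{2} = 4$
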